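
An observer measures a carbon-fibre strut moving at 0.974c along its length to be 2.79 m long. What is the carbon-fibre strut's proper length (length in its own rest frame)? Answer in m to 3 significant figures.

L₀ ≈ 12.3 m

γ = 1/√(1 − 0.974²) = 4.4141
L₀ = γL = 4.4141 × 2.79 = 12.3 m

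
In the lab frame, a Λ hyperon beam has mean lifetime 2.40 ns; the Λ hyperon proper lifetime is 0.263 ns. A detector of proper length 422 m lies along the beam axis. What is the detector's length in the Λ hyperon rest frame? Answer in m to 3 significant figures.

L ≈ 46.2 m

Time dilation ⇒ γ = Δt/τ₀ = 2.40/0.263 = 9.1255
Length contraction: L = L₀/γ = 422/9.1255 = 46.2 m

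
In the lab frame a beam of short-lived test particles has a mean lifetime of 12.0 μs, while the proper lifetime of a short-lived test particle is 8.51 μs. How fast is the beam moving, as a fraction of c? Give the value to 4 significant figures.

γ = Δt/τ₀ = 12.0/8.51 = 1.41011
β = √(1 − 1/γ²) = √(1 − 1/1.41011²) = 0.7050

β ≈ 0.7050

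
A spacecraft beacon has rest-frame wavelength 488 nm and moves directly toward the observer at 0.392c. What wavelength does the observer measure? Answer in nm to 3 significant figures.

Relativistic Doppler: λ_obs = λ_src √((1−β)/(1+β))
= 488 × √(0.60800/1.3920) = 488 × 0.66089 = 323 nm

λ_obs ≈ 323 nm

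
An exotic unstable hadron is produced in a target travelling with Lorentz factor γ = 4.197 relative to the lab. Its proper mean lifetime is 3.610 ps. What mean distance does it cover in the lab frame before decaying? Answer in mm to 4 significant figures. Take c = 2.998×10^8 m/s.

β = √(1 − 1/γ²) = √(1 − 1/4.197²) = 0.971200
Dilated lifetime: Δt = γτ₀ = 4.197 × 3.610 ps = 15.1512 ps
d = vΔt = 0.971200c × 15.1512 ps = 2.91166×10^8 m/s × 1.51512×10^-11 s = 4.412 mm

d ≈ 4.412 mm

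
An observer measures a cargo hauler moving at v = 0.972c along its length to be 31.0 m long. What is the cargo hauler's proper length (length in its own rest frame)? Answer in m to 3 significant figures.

L₀ ≈ 132 m

γ = 1/√(1 − 0.972²) = 4.2557
L₀ = γL = 4.2557 × 31.0 = 132 m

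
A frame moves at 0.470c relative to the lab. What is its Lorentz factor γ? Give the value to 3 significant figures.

γ = 1/√(1 − β²) = 1/√(1 − 0.470²) = 1/√(0.77910) = 1.13

γ ≈ 1.13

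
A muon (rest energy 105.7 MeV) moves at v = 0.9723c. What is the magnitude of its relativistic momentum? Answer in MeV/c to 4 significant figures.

p ≈ 439.7 MeV/c

γ = 1/√(1 − 0.9723²) = 4.27832
p = γβm₀c = 4.27832 × 0.9723 × 105.7 MeV/c = 439.7 MeV/c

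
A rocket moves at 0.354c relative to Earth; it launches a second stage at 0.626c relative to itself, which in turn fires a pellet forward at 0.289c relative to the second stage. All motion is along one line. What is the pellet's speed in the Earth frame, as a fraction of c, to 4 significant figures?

Compose boost 2: (0.626 + 0.354)/(1 + 0.626×0.354) = 0.9800/1.22160 = 0.802224
Compose boost 3: (0.289 + 0.802224)/(1 + 0.289×0.802224) = 1.09122/1.23184 = 0.8858

u ≈ 0.8858c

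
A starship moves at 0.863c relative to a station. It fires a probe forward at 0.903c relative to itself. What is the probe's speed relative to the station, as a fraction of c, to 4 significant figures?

u ≈ 0.9925c

Relativistic velocity addition: u = (u' + v)/(1 + u'v/c²)
= (0.903 + 0.863)/(1 + 0.903×0.863) = 1.766/1.77929 = 0.9925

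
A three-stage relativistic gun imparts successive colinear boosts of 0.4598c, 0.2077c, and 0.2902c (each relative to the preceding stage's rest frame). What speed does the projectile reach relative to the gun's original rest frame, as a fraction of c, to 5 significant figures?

u ≈ 0.76436c

Compose boost 2: (0.2077 + 0.4598)/(1 + 0.2077×0.4598) = 0.66750/1.095500 = 0.6093106
Compose boost 3: (0.2902 + 0.6093106)/(1 + 0.2902×0.6093106) = 0.8995106/1.176822 = 0.76436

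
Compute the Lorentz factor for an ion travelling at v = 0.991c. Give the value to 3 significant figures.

γ ≈ 7.47

γ = 1/√(1 − β²) = 1/√(1 − 0.991²) = 1/√(0.017919) = 7.47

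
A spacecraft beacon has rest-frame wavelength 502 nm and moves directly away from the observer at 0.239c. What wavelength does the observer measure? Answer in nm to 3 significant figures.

Relativistic Doppler: λ_obs = λ_src √((1+β)/(1−β))
= 502 × √(1.2390/0.76100) = 502 × 1.2760 = 641 nm

λ_obs ≈ 641 nm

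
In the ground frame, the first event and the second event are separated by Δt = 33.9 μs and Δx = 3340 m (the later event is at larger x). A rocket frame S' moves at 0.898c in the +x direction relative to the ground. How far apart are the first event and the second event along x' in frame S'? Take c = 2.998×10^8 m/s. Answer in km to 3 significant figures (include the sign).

Δx' ≈ -13.2 km

γ = 1/√(1 − 0.898²) = 2.2728
Δx' = γ(Δx − vΔt) = 2.2728 × (3340 m − 0.898×(2.998×10^8 m/s)×33.9×10^-6 s)
= 2.2728 × (-5786.6 m) = -13.2 km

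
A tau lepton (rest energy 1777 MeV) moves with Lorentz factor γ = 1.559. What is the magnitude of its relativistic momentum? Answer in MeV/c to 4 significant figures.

β = √(1 − 1/γ²) = √(1 − 1/1.559²) = 0.767176
p = γβm₀c = 1.559 × 0.767176 × 1777 MeV/c = 2125 MeV/c

p ≈ 2125 MeV/c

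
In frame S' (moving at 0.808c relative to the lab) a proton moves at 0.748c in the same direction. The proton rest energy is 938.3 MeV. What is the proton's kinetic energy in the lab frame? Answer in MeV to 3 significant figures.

u_lab = (0.748 + 0.808)/(1 + 0.748×0.808) = 0.969843
γ = 1/√(1 − 0.969843²) = 4.1029
K = (γ − 1)m₀c² = (4.1029 − 1) × 938.3 = 3.1029 × 938.3 = 2910 MeV

K ≈ 2910 MeV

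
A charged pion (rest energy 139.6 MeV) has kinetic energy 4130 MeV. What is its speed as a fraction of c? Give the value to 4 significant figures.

γ = 1 + K/(m₀c²) = 1 + 4130/139.6 = 30.5845
β = √(1 − 1/γ²) = 0.9995

β ≈ 0.9995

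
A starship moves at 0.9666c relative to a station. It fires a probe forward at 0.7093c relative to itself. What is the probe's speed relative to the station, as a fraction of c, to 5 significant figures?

Relativistic velocity addition: u = (u' + v)/(1 + u'v/c²)
= (0.7093 + 0.9666)/(1 + 0.7093×0.9666) = 1.6759/1.685609 = 0.99424

u ≈ 0.99424c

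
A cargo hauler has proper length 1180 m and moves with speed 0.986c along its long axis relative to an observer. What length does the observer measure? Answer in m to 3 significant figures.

γ = 1/√(1 − 0.986²) = 5.9972
Length contraction: L = L₀/γ = 1180/5.9972 = 197 m

L ≈ 197 m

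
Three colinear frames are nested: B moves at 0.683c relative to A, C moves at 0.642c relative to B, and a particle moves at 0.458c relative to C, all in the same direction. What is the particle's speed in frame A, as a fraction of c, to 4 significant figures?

u ≈ 0.9699c

Compose boost 2: (0.642 + 0.683)/(1 + 0.642×0.683) = 1.325/1.43849 = 0.921107
Compose boost 3: (0.458 + 0.921107)/(1 + 0.458×0.921107) = 1.37911/1.42187 = 0.9699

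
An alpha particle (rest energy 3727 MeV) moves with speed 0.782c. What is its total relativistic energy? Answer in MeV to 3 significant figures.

E ≈ 5980 MeV

γ = 1/√(1 − 0.782²) = 1.6044
E = γm₀c² = 1.6044 × 3727 MeV = 5980 MeV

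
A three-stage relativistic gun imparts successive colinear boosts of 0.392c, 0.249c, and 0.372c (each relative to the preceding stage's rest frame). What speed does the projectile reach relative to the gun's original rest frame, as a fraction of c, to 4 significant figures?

u ≈ 0.7854c

Compose boost 2: (0.249 + 0.392)/(1 + 0.249×0.392) = 0.6410/1.09761 = 0.583997
Compose boost 3: (0.372 + 0.583997)/(1 + 0.372×0.583997) = 0.955997/1.21725 = 0.7854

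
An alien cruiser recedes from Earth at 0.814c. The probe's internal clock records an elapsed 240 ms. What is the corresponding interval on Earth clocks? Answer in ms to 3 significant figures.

Δt ≈ 413 ms

γ = 1/√(1 − 0.814²) = 1.7216
Time dilation: Δt = γτ₀ = 1.7216 × 240 ms = 413 ms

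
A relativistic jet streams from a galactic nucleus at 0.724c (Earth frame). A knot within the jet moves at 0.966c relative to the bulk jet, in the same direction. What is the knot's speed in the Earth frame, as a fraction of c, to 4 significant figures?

Relativistic velocity addition: u = (u' + v)/(1 + u'v/c²)
= (0.966 + 0.724)/(1 + 0.966×0.724) = 1.690/1.69938 = 0.9945

u ≈ 0.9945c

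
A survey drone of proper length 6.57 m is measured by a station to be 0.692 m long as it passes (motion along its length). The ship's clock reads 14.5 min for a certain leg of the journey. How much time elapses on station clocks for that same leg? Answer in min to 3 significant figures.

Δt ≈ 138 min

Length contraction ⇒ γ = L₀/L = 6.57/0.692 = 9.4942
Time dilation: Δt = γτ₀ = 9.4942 × 14.5 min = 138 min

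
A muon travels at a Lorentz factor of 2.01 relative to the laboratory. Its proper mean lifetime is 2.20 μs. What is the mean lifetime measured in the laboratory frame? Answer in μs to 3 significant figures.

Δt ≈ 4.42 μs

γ = 2.01 (given)
Time dilation: Δt = γτ₀ = 2.01 × 2.20 μs = 4.42 μs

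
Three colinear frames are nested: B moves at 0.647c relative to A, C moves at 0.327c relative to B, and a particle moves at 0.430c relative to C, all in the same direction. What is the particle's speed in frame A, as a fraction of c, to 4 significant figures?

u ≈ 0.9169c

Compose boost 2: (0.327 + 0.647)/(1 + 0.327×0.647) = 0.9740/1.21157 = 0.803916
Compose boost 3: (0.430 + 0.803916)/(1 + 0.430×0.803916) = 1.23392/1.34568 = 0.9169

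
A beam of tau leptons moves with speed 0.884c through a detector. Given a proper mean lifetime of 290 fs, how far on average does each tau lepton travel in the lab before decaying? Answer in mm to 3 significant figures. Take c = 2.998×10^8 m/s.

d ≈ 0.164 mm

γ = 1/√(1 − 0.884²) = 2.1391
Dilated lifetime: Δt = γτ₀ = 2.1391 × 290 fs = 620.34 fs
d = vΔt = 0.884c × 620.34 fs = 2.6502×10^8 m/s × 6.2034×10^-13 s = 0.164 mm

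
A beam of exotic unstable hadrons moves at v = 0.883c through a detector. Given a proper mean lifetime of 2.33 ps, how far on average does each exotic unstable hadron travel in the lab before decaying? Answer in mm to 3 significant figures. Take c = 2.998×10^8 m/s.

γ = 1/√(1 − 0.883²) = 2.1305
Dilated lifetime: Δt = γτ₀ = 2.1305 × 2.33 ps = 4.9641 ps
d = vΔt = 0.883c × 4.9641 ps = 2.6472×10^8 m/s × 4.9641×10^-12 s = 1.31 mm

d ≈ 1.31 mm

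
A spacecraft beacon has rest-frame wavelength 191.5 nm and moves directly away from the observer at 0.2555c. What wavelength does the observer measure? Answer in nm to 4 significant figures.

Relativistic Doppler: λ_obs = λ_src √((1+β)/(1−β))
= 191.5 × √(1.25550/0.744500) = 191.5 × 1.29860 = 248.7 nm

λ_obs ≈ 248.7 nm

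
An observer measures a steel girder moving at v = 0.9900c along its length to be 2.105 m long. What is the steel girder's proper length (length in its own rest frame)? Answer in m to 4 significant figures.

γ = 1/√(1 − 0.9900²) = 7.08881
L₀ = γL = 7.08881 × 2.105 = 14.92 m

L₀ ≈ 14.92 m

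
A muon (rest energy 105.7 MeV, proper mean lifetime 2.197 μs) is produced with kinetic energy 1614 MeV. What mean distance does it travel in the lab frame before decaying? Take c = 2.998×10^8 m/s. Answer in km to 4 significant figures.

γ = 1 + K/(m₀c²) = 1 + 1614/105.7 = 16.2696
β = √(1 − 1/γ²) = 0.998109
Dilated lifetime: γτ₀ = 16.2696 × 2.197 μs = 35.7444 μs
d = βc·γτ₀ = 0.998109 × (2.998×10^8 m/s) × 3.57444×10^-5 s = 10.70 km

d ≈ 10.70 km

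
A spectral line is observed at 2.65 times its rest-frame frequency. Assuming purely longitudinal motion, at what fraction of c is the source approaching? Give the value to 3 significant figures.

β ≈ 0.751

f_obs/f_src = √((1+β)/(1−β)) = 2.65  ⇒  (1+β)/(1−β) = 7.0225
β = |1 − D²|/(1 + D²) = |1 − 7.0225|/(1 + 7.0225) = 0.751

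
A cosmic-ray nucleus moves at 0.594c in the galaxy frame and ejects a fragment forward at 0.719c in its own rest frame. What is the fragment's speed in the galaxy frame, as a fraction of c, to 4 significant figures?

Compose boost 2: (0.719 + 0.594)/(1 + 0.719×0.594) = 1.313/1.42709 = 0.9201

u ≈ 0.9201c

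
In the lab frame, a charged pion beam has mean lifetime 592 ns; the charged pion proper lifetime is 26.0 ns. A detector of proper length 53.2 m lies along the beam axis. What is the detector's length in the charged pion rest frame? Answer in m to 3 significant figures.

L ≈ 2.34 m

Time dilation ⇒ γ = Δt/τ₀ = 592/26.0 = 22.769
Length contraction: L = L₀/γ = 53.2/22.769 = 2.34 m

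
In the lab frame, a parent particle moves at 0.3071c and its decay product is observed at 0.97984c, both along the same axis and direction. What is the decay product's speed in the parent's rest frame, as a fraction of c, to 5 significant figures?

Inverse velocity addition: u' = (u − v)/(1 − uv/c²)
= (0.97984 − 0.3071)/(1 − 0.97984×0.3071) = 0.67274/0.6990911 = 0.96231

u' ≈ 0.96231c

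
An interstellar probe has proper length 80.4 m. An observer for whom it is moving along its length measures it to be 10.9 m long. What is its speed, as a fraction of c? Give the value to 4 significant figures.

γ = L₀/L = 80.4/10.9 = 7.37615
β = √(1 − 1/γ²) = 0.9908

β ≈ 0.9908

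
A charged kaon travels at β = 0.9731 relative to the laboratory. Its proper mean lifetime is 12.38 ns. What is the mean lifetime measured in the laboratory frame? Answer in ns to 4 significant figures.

Δt ≈ 53.74 ns

γ = 1/√(1 − 0.9731²) = 4.34060
Time dilation: Δt = γτ₀ = 4.34060 × 12.38 ns = 53.74 ns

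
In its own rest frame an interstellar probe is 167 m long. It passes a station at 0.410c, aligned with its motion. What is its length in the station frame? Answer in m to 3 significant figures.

L ≈ 152 m

γ = 1/√(1 − 0.410²) = 1.0964
Length contraction: L = L₀/γ = 167/1.0964 = 152 m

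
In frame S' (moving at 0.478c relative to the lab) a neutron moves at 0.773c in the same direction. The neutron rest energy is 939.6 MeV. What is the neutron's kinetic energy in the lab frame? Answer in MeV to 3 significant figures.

u_lab = (0.773 + 0.478)/(1 + 0.773×0.478) = 0.913476
γ = 1/√(1 − 0.913476²) = 2.4577
K = (γ − 1)m₀c² = (2.4577 − 1) × 939.6 = 1.4577 × 939.6 = 1370 MeV

K ≈ 1370 MeV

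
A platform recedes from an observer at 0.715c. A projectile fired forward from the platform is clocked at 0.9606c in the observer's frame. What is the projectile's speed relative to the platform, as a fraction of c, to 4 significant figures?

Inverse velocity addition: u' = (u − v)/(1 − uv/c²)
= (0.9606 − 0.715)/(1 − 0.9606×0.715) = 0.2456/0.313171 = 0.7842

u' ≈ 0.7842c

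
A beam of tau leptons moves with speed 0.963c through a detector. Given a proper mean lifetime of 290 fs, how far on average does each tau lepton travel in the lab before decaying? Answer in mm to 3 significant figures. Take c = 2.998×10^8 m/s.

d ≈ 0.311 mm

γ = 1/√(1 − 0.963²) = 3.7106
Dilated lifetime: Δt = γτ₀ = 3.7106 × 290 fs = 1076.1 fs
d = vΔt = 0.963c × 1076.1 fs = 2.8871×10^8 m/s × 1.0761×10^-12 s = 0.311 mm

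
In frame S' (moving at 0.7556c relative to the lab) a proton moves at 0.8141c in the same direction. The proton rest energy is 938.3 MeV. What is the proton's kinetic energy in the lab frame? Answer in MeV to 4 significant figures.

u_lab = (0.8141 + 0.7556)/(1 + 0.8141×0.7556) = 0.9718699
γ = 1/√(1 − 0.9718699²) = 4.24595
K = (γ − 1)m₀c² = (4.24595 − 1) × 938.3 = 3.24595 × 938.3 = 3046 MeV

K ≈ 3046 MeV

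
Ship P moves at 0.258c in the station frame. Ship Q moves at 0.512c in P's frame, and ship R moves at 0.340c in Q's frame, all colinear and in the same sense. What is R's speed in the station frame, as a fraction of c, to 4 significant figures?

Compose boost 2: (0.512 + 0.258)/(1 + 0.512×0.258) = 0.7700/1.13210 = 0.680154
Compose boost 3: (0.340 + 0.680154)/(1 + 0.340×0.680154) = 1.02015/1.23125 = 0.8286

u ≈ 0.8286c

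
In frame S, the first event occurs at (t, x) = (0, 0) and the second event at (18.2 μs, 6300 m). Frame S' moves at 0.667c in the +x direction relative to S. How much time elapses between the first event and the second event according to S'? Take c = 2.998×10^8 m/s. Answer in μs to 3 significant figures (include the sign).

Δt' ≈ 5.62 μs

γ = 1/√(1 − 0.667²) = 1.3422
Δt' = γ(Δt − vΔx/c²) = 1.3422 × (18.2 μs − 0.667×6300 m / (2.998×10^8 m/s))
= 1.3422 × (4.1837 μs) = 5.62 μs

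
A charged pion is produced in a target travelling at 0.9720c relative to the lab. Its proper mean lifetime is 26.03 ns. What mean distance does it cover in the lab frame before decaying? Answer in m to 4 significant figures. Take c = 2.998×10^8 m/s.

d ≈ 32.28 m

γ = 1/√(1 − 0.9720²) = 4.25567
Dilated lifetime: Δt = γτ₀ = 4.25567 × 26.03 ns = 110.775 ns
d = vΔt = 0.9720c × 110.775 ns = 2.91406×10^8 m/s × 1.10775×10^-7 s = 32.28 m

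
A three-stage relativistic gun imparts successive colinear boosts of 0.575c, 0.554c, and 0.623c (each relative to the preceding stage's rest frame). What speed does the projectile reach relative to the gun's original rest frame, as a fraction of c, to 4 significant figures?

Compose boost 2: (0.554 + 0.575)/(1 + 0.554×0.575) = 1.129/1.31855 = 0.856244
Compose boost 3: (0.623 + 0.856244)/(1 + 0.623×0.856244) = 1.47924/1.53344 = 0.9647

u ≈ 0.9647c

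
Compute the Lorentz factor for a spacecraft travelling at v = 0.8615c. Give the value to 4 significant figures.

γ = 1/√(1 − β²) = 1/√(1 − 0.8615²) = 1/√(0.257818) = 1.969

γ ≈ 1.969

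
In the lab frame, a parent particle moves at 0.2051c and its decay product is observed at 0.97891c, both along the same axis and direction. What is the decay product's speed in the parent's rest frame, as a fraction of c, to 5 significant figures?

u' ≈ 0.96820c

Inverse velocity addition: u' = (u − v)/(1 − uv/c²)
= (0.97891 − 0.2051)/(1 − 0.97891×0.2051) = 0.77381/0.7992256 = 0.96820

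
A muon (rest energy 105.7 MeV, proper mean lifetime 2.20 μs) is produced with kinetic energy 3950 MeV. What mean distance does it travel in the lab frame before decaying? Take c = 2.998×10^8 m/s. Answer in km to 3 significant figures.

d ≈ 25.3 km

γ = 1 + K/(m₀c²) = 1 + 3950/105.7 = 38.370
β = √(1 − 1/γ²) = 0.99966
Dilated lifetime: γτ₀ = 38.370 × 2.20 μs = 84.414 μs
d = βc·γτ₀ = 0.99966 × (2.998×10^8 m/s) × 8.4414×10^-5 s = 25.3 km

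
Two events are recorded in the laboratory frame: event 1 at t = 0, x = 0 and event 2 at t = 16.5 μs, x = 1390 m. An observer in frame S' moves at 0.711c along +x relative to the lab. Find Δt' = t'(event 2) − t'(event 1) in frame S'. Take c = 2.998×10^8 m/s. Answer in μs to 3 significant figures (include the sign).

γ = 1/√(1 − 0.711²) = 1.4221
Δt' = γ(Δt − vΔx/c²) = 1.4221 × (16.5 μs − 0.711×1390 m / (2.998×10^8 m/s))
= 1.4221 × (13.204 μs) = 18.8 μs

Δt' ≈ 18.8 μs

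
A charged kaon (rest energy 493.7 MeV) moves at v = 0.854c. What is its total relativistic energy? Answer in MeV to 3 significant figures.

γ = 1/√(1 − 0.854²) = 1.9221
E = γm₀c² = 1.9221 × 493.7 MeV = 949 MeV

E ≈ 949 MeV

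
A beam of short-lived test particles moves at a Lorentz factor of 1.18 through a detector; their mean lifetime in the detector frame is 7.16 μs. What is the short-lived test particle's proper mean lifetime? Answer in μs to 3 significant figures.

γ = 1.18 (given)
Proper time: τ₀ = Δt/γ = 7.16/1.18 = 6.07 μs

τ₀ ≈ 6.07 μs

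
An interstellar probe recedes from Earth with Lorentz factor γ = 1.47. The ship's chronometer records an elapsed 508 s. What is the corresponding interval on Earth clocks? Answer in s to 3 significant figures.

γ = 1.47 (given)
Time dilation: Δt = γτ₀ = 1.47 × 508 s = 747 s

Δt ≈ 747 s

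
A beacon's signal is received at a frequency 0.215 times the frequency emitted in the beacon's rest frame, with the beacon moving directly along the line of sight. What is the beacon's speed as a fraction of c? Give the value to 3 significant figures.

β ≈ 0.912

f_obs/f_src = √((1−β)/(1+β)) = 0.215  ⇒  (1−β)/(1+β) = 0.046225
β = |1 − D²|/(1 + D²) = |1 − 0.046225|/(1 + 0.046225) = 0.912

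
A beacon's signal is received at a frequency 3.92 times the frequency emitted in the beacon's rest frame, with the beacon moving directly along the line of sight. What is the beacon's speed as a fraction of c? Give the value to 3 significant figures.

β ≈ 0.878

f_obs/f_src = √((1+β)/(1−β)) = 3.92  ⇒  (1+β)/(1−β) = 15.366
β = |1 − D²|/(1 + D²) = |1 − 15.366|/(1 + 15.366) = 0.878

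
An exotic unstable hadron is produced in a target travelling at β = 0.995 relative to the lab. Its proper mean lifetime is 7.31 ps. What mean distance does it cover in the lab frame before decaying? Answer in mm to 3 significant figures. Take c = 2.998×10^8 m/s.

d ≈ 21.8 mm

γ = 1/√(1 − 0.995²) = 10.013
Dilated lifetime: Δt = γτ₀ = 10.013 × 7.31 ps = 73.192 ps
d = vΔt = 0.995c × 73.192 ps = 2.9830×10^8 m/s × 7.3192×10^-11 s = 21.8 mm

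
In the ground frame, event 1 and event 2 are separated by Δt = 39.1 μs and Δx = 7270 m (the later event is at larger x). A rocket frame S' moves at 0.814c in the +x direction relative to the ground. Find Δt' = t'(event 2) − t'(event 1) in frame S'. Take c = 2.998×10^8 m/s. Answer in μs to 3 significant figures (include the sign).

γ = 1/√(1 − 0.814²) = 1.7216
Δt' = γ(Δt − vΔx/c²) = 1.7216 × (39.1 μs − 0.814×7270 m / (2.998×10^8 m/s))
= 1.7216 × (19.361 μs) = 33.3 μs

Δt' ≈ 33.3 μs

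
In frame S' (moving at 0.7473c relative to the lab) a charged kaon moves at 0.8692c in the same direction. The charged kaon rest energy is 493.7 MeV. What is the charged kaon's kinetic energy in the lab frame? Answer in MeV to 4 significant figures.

K ≈ 1985 MeV

u_lab = (0.8692 + 0.7473)/(1 + 0.8692×0.7473) = 0.9799624
γ = 1/√(1 − 0.9799624²) = 5.02051
K = (γ − 1)m₀c² = (5.02051 − 1) × 493.7 = 4.02051 × 493.7 = 1985 MeV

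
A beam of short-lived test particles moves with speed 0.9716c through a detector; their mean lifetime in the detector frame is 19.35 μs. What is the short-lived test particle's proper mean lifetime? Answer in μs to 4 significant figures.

γ = 1/√(1 − 0.9716²) = 4.22602
Proper time: τ₀ = Δt/γ = 19.35/4.22602 = 4.579 μs

τ₀ ≈ 4.579 μs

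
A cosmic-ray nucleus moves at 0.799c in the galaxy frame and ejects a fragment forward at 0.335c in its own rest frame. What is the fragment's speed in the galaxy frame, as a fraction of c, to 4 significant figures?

Compose boost 2: (0.335 + 0.799)/(1 + 0.335×0.799) = 1.134/1.26767 = 0.8946

u ≈ 0.8946c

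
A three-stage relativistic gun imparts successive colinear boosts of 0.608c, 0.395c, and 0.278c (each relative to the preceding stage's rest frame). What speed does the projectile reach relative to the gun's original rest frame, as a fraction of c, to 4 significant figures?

u ≈ 0.8873c

Compose boost 2: (0.395 + 0.608)/(1 + 0.395×0.608) = 1.003/1.24016 = 0.808767
Compose boost 3: (0.278 + 0.808767)/(1 + 0.278×0.808767) = 1.08677/1.22484 = 0.8873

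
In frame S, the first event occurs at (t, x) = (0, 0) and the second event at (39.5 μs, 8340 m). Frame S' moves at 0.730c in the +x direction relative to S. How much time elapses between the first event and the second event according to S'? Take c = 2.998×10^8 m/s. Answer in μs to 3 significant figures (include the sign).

Δt' ≈ 28.1 μs

γ = 1/√(1 − 0.730²) = 1.4632
Δt' = γ(Δt − vΔx/c²) = 1.4632 × (39.5 μs − 0.730×8340 m / (2.998×10^8 m/s))
= 1.4632 × (19.192 μs) = 28.1 μs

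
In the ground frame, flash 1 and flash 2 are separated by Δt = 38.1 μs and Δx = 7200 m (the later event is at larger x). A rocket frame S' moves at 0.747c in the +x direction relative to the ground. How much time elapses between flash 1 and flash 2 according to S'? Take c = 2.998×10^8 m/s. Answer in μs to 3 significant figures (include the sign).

γ = 1/√(1 − 0.747²) = 1.5042
Δt' = γ(Δt − vΔx/c²) = 1.5042 × (38.1 μs − 0.747×7200 m / (2.998×10^8 m/s))
= 1.5042 × (20.160 μs) = 30.3 μs

Δt' ≈ 30.3 μs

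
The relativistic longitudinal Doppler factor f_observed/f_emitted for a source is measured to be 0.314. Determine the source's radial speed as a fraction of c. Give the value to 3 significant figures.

f_obs/f_src = √((1−β)/(1+β)) = 0.314  ⇒  (1−β)/(1+β) = 0.098596
β = |1 − D²|/(1 + D²) = |1 − 0.098596|/(1 + 0.098596) = 0.821

β ≈ 0.821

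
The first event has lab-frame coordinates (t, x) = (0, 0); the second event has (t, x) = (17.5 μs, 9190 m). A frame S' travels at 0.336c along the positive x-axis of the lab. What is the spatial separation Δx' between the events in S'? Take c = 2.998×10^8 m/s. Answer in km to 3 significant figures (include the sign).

Δx' ≈ 7.89 km

γ = 1/√(1 − 0.336²) = 1.0617
Δx' = γ(Δx − vΔt) = 1.0617 × (9190 m − 0.336×(2.998×10^8 m/s)×17.5×10^-6 s)
= 1.0617 × (7427.2 m) = 7.89 km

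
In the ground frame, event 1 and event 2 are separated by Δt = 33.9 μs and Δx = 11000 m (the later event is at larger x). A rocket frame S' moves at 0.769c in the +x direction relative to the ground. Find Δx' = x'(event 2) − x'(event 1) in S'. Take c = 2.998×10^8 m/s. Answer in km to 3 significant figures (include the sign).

Δx' ≈ 4.98 km

γ = 1/√(1 − 0.769²) = 1.5643
Δx' = γ(Δx − vΔt) = 1.5643 × (11000 m − 0.769×(2.998×10^8 m/s)×33.9×10^-6 s)
= 1.5643 × (3184.5 m) = 4.98 km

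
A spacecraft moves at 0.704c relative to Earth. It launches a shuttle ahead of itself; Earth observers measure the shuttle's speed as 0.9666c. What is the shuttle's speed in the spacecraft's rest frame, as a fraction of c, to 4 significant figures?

u' ≈ 0.8219c

Inverse velocity addition: u' = (u − v)/(1 − uv/c²)
= (0.9666 − 0.704)/(1 − 0.9666×0.704) = 0.2626/0.319514 = 0.8219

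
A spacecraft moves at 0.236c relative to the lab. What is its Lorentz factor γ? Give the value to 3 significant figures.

γ = 1/√(1 − β²) = 1/√(1 − 0.236²) = 1/√(0.94430) = 1.03

γ ≈ 1.03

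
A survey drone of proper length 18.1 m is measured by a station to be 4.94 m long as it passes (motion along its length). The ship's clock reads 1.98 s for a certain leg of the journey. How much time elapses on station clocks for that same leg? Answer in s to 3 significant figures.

Length contraction ⇒ γ = L₀/L = 18.1/4.94 = 3.6640
Time dilation: Δt = γτ₀ = 3.6640 × 1.98 s = 7.25 s

Δt ≈ 7.25 s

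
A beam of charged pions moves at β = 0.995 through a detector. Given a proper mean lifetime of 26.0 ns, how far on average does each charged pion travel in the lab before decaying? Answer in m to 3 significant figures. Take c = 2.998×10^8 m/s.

d ≈ 77.7 m

γ = 1/√(1 − 0.995²) = 10.013
Dilated lifetime: Δt = γτ₀ = 10.013 × 26.0 ns = 260.33 ns
d = vΔt = 0.995c × 260.33 ns = 2.9830×10^8 m/s × 2.6033×10^-7 s = 77.7 m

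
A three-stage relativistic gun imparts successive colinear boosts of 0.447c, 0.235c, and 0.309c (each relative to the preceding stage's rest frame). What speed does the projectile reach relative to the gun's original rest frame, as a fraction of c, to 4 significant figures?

u ≈ 0.7778c

Compose boost 2: (0.235 + 0.447)/(1 + 0.235×0.447) = 0.6820/1.10505 = 0.617169
Compose boost 3: (0.309 + 0.617169)/(1 + 0.309×0.617169) = 0.926169/1.19071 = 0.7778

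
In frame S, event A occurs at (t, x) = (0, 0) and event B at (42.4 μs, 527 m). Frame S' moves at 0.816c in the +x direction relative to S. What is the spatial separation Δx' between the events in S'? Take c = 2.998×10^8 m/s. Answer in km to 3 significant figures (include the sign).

Δx' ≈ -17.0 km

γ = 1/√(1 − 0.816²) = 1.7299
Δx' = γ(Δx − vΔt) = 1.7299 × (527 m − 0.816×(2.998×10^8 m/s)×42.4×10^-6 s)
= 1.7299 × (-9845.6 m) = -17.0 km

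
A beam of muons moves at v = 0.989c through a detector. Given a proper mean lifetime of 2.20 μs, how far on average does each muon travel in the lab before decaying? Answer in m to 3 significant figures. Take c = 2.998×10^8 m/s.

γ = 1/√(1 − 0.989²) = 6.7606
Dilated lifetime: Δt = γτ₀ = 6.7606 × 2.20 μs = 14.873 μs
d = vΔt = 0.989c × 14.873 μs = 2.9650×10^8 m/s × 1.4873×10^-5 s = 4410 m

d ≈ 4410 m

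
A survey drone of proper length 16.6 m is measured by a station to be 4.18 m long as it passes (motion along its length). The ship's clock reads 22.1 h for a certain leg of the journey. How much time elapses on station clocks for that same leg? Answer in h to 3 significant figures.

Length contraction ⇒ γ = L₀/L = 16.6/4.18 = 3.9713
Time dilation: Δt = γτ₀ = 3.9713 × 22.1 h = 87.8 h

Δt ≈ 87.8 h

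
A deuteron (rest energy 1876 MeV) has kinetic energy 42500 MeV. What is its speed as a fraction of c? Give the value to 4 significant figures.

γ = 1 + K/(m₀c²) = 1 + 42500/1876 = 23.6546
β = √(1 − 1/γ²) = 0.9991

β ≈ 0.9991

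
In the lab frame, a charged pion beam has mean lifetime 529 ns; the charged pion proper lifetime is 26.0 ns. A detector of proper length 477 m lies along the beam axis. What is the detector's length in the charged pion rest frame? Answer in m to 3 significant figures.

L ≈ 23.4 m

Time dilation ⇒ γ = Δt/τ₀ = 529/26.0 = 20.346
Length contraction: L = L₀/γ = 477/20.346 = 23.4 m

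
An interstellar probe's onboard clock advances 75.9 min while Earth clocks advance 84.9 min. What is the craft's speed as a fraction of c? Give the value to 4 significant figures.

γ = Δt/τ₀ = 84.9/75.9 = 1.11858
β = √(1 − 1/γ²) = √(1 − 1/1.11858²) = 0.4481

β ≈ 0.4481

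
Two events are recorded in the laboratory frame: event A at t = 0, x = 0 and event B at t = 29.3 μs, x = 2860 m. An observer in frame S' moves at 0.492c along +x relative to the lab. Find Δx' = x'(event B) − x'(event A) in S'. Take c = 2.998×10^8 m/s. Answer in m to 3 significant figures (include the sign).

γ = 1/√(1 − 0.492²) = 1.1486
Δx' = γ(Δx − vΔt) = 1.1486 × (2860 m − 0.492×(2.998×10^8 m/s)×29.3×10^-6 s)
= 1.1486 × (-1461.8 m) = -1680 m

Δx' ≈ -1680 m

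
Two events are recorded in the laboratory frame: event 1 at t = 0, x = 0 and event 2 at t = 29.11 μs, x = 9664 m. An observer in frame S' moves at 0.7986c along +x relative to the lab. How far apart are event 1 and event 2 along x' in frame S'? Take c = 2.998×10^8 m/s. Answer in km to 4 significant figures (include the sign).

γ = 1/√(1 − 0.7986²) = 1.66151
Δx' = γ(Δx − vΔt) = 1.66151 × (9664 m − 0.7986×(2.998×10^8 m/s)×29.11×10^-6 s)
= 1.66151 × (2694.48 m) = 4.477 km

Δx' ≈ 4.477 km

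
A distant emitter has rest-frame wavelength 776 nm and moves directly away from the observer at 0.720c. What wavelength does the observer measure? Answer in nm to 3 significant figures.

λ_obs ≈ 1920 nm

Relativistic Doppler: λ_obs = λ_src √((1+β)/(1−β))
= 776 × √(1.7200/0.28000) = 776 × 2.4785 = 1920 nm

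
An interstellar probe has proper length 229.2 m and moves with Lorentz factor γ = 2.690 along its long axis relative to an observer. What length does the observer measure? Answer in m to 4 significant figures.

L ≈ 85.20 m

γ = 2.690 (given)
Length contraction: L = L₀/γ = 229.2/2.690 = 85.20 m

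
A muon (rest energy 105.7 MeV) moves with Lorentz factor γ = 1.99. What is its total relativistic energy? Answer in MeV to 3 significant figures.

γ = 1.99 (given)
E = γm₀c² = 1.99 × 105.7 MeV = 210 MeV

E ≈ 210 MeV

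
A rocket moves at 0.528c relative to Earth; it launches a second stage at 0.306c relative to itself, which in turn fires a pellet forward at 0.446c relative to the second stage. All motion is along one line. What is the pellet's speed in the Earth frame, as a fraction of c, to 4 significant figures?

Compose boost 2: (0.306 + 0.528)/(1 + 0.306×0.528) = 0.8340/1.16157 = 0.717995
Compose boost 3: (0.446 + 0.717995)/(1 + 0.446×0.717995) = 1.16399/1.32023 = 0.8817

u ≈ 0.8817c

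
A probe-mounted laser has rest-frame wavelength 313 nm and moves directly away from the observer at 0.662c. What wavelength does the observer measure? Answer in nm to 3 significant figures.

λ_obs ≈ 694 nm

Relativistic Doppler: λ_obs = λ_src √((1+β)/(1−β))
= 313 × √(1.6620/0.33800) = 313 × 2.2175 = 694 nm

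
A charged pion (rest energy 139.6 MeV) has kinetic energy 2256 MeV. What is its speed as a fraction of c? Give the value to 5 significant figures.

γ = 1 + K/(m₀c²) = 1 + 2256/139.6 = 17.16046
β = √(1 − 1/γ²) = 0.99830

β ≈ 0.99830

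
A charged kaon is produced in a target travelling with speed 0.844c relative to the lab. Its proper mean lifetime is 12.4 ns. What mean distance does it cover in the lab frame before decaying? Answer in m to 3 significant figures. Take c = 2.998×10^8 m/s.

d ≈ 5.85 m

γ = 1/√(1 − 0.844²) = 1.8645
Dilated lifetime: Δt = γτ₀ = 1.8645 × 12.4 ns = 23.120 ns
d = vΔt = 0.844c × 23.120 ns = 2.5303×10^8 m/s × 2.3120×10^-8 s = 5.85 m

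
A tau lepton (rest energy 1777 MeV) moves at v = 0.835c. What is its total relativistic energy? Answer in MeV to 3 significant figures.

γ = 1/√(1 − 0.835²) = 1.8174
E = γm₀c² = 1.8174 × 1777 MeV = 3230 MeV

E ≈ 3230 MeV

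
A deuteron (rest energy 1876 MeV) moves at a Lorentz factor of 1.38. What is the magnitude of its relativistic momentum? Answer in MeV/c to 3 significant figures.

β = √(1 − 1/γ²) = √(1 − 1/1.38²) = 0.68913
p = γβm₀c = 1.38 × 0.68913 × 1876 MeV/c = 1780 MeV/c

p ≈ 1780 MeV/c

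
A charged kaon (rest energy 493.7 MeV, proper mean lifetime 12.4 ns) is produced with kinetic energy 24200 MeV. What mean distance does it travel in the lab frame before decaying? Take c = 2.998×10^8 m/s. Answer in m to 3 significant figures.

d ≈ 186 m

γ = 1 + K/(m₀c²) = 1 + 24200/493.7 = 50.018
β = √(1 − 1/γ²) = 0.99980
Dilated lifetime: γτ₀ = 50.018 × 12.4 ns = 620.22 ns
d = βc·γτ₀ = 0.99980 × (2.998×10^8 m/s) × 6.2022×10^-7 s = 186 m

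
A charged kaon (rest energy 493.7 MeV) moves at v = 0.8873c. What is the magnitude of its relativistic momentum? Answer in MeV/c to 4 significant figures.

γ = 1/√(1 − 0.8873²) = 2.16829
p = γβm₀c = 2.16829 × 0.8873 × 493.7 MeV/c = 949.8 MeV/c

p ≈ 949.8 MeV/c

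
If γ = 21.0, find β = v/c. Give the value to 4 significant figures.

β ≈ 0.9989

β = √(1 − 1/γ²) = √(1 − 1/21.0²) = √(0.997732) = 0.9989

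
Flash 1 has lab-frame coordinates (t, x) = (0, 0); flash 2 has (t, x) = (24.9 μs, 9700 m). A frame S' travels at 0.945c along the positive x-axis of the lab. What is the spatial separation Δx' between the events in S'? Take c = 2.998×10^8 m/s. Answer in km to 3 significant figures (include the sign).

Δx' ≈ 8.09 km

γ = 1/√(1 − 0.945²) = 3.0574
Δx' = γ(Δx − vΔt) = 3.0574 × (9700 m − 0.945×(2.998×10^8 m/s)×24.9×10^-6 s)
= 3.0574 × (2645.6 m) = 8.09 km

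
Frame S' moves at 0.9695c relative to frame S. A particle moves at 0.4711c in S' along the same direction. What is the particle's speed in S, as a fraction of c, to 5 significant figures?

Relativistic velocity addition: u = (u' + v)/(1 + u'v/c²)
= (0.4711 + 0.9695)/(1 + 0.4711×0.9695) = 1.4406/1.456731 = 0.98893

u ≈ 0.98893c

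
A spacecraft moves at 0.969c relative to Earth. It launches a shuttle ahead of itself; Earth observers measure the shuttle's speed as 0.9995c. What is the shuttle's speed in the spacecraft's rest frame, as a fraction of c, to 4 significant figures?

u' ≈ 0.9687c

Inverse velocity addition: u' = (u − v)/(1 − uv/c²)
= (0.9995 − 0.969)/(1 − 0.9995×0.969) = 0.03050/0.0314845 = 0.9687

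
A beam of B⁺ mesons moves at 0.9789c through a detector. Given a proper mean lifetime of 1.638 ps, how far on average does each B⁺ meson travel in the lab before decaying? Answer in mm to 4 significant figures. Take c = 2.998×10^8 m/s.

γ = 1/√(1 − 0.9789²) = 4.89381
Dilated lifetime: Δt = γτ₀ = 4.89381 × 1.638 ps = 8.01606 ps
d = vΔt = 0.9789c × 8.01606 ps = 2.93474×10^8 m/s × 8.01606×10^-12 s = 2.353 mm

d ≈ 2.353 mm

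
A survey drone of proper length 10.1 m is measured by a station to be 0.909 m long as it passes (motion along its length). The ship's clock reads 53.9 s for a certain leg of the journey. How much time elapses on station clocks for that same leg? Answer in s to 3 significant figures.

Length contraction ⇒ γ = L₀/L = 10.1/0.909 = 11.111
Time dilation: Δt = γτ₀ = 11.111 × 53.9 s = 599 s

Δt ≈ 599 s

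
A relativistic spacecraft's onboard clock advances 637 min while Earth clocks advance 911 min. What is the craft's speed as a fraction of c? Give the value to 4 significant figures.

γ = Δt/τ₀ = 911/637 = 1.43014
β = √(1 − 1/γ²) = √(1 − 1/1.43014²) = 0.7149

β ≈ 0.7149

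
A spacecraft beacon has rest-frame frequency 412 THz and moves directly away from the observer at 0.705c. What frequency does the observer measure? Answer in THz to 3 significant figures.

f_obs ≈ 171 THz

Relativistic Doppler: f_obs = f_src √((1−β)/(1+β))
= 412 × √(0.29500/1.7050) = 412 × 0.41596 = 171 THz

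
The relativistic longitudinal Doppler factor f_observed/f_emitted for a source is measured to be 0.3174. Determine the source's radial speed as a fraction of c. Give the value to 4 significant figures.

β ≈ 0.8170

f_obs/f_src = √((1−β)/(1+β)) = 0.3174  ⇒  (1−β)/(1+β) = 0.100743
β = |1 − D²|/(1 + D²) = |1 − 0.100743|/(1 + 0.100743) = 0.8170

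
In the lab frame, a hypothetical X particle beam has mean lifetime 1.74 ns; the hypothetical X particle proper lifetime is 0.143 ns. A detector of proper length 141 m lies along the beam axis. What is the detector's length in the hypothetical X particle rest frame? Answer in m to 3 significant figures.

Time dilation ⇒ γ = Δt/τ₀ = 1.74/0.143 = 12.168
Length contraction: L = L₀/γ = 141/12.168 = 11.6 m

L ≈ 11.6 m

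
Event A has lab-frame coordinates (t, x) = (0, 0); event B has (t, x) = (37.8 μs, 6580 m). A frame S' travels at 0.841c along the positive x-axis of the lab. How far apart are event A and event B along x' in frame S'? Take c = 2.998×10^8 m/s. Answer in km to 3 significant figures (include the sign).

Δx' ≈ -5.45 km

γ = 1/√(1 − 0.841²) = 1.8483
Δx' = γ(Δx − vΔt) = 1.8483 × (6580 m − 0.841×(2.998×10^8 m/s)×37.8×10^-6 s)
= 1.8483 × (-2950.6 m) = -5.45 km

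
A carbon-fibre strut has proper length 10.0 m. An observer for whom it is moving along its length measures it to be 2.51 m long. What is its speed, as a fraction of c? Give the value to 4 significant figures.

γ = L₀/L = 10.0/2.51 = 3.98406
β = √(1 − 1/γ²) = 0.9680

β ≈ 0.9680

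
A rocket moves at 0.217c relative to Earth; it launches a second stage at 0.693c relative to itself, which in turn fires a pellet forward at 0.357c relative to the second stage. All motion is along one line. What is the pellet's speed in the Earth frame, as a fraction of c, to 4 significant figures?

Compose boost 2: (0.693 + 0.217)/(1 + 0.693×0.217) = 0.9100/1.15038 = 0.791042
Compose boost 3: (0.357 + 0.791042)/(1 + 0.357×0.791042) = 1.14804/1.28240 = 0.8952

u ≈ 0.8952c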